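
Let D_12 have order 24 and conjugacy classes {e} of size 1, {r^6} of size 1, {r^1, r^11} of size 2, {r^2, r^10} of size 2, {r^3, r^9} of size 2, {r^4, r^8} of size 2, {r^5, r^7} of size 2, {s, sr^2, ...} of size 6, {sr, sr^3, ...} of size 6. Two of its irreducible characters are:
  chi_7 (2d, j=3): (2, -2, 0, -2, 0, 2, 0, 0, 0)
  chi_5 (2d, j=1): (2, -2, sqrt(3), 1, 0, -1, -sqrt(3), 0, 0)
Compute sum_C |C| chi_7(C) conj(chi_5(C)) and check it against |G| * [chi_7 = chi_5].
Sum = 0; so <chi_7, chi_5> = 0 (distinct irreducibles are orthogonal).

Argument: Compute term by term over conjugacy classes (|C| * chi_7(C) * conj(chi_5(C))):
  1*(2)*conj(2) + 1*(-2)*conj(-2) + 2*(0)*conj(sqrt(3)) + 2*(-2)*conj(1) + 2*(0)*conj(0) + 2*(2)*conj(-1) + 2*(0)*conj(-sqrt(3)) + 6*(0)*conj(0) + 6*(0)*conj(0)
  = (4) + (4) + (0) + (-4) + (0) + (-4) + (0) + (0) + (0)
  = 0.
Dividing by |G| = 24 gives 0/24 = 0, matching the row-orthogonality relation <chi_7, chi_5> = [chi_7 = chi_5].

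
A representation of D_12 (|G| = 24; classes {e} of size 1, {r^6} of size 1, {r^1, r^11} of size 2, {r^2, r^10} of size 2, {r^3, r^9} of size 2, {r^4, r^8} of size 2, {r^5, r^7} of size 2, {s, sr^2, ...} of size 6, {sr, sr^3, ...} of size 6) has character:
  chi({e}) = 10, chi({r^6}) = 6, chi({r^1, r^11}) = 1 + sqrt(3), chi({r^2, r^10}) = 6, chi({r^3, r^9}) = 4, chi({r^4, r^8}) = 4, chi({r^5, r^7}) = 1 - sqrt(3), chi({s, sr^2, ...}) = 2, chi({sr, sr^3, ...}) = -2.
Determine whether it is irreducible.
Not irreducible (reducible): <chi, chi> = 14 > 1.

Explanation: <chi, chi> = (1/|G|) sum_C |C| * |chi(C)|^2 = (1/24)[1*|10|^2 + 1*|6|^2 + 2*|1 + sqrt(3)|^2 + 2*|6|^2 + 2*|4|^2 + 2*|4|^2 + 2*|1 - sqrt(3)|^2 + 6*|2|^2 + 6*|-2|^2]
  = (1/24)[(100) + (36) + (4*sqrt(3) + 8) + (72) + (32) + (32) + (8 - 4*sqrt(3)) + (24) + (24)] = 336/24 = 14.
A character is irreducible iff <chi, chi> = 1, so this representation is reducible.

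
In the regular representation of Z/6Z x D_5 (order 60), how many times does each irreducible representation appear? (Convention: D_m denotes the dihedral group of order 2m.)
Each irreducible V_i of dimension d_i appears with multiplicity d_i, i.e. rho_reg = (direct sum over all irreducibles V_i) d_i V_i. The irreducible dimensions for Z/6Z x D_5 are 1, 1, 1, 1, 1, 1, 1, 1, 1, 1, 1, 1, 2, 2, 2, 2, 2, 2, 2, 2, 2, 2, 2, 2: 12 irreducibles of dimension 1, each with multiplicity 1; 12 irreducibles of dimension 2, each with multiplicity 2. Total dimension 12*1*1 + 12*2*2 = 60 = |G|.

Justification: General theorem: in the regular representation of a finite group G, each irreducible appears with multiplicity equal to its dimension. Check: dim(rho_reg) = sum d_i^2 = 1 + 1 + 1 + 1 + 1 + 1 + 1 + 1 + 1 + 1 + 1 + 1 + 4 + 4 + 4 + 4 + 4 + 4 + 4 + 4 + 4 + 4 + 4 + 4 = 60 = |G|.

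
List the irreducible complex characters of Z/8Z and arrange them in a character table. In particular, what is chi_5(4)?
Character table of Z/8Z (irreps indexed chi_0,...,chi_7 with chi_k(m) = zeta_8^(k*m), zeta_8 = exp(2*pi*i/8)):
  irrep \ class  {0} (size 1)  {1} (size 1)    {2} (size 1)  {3} (size 1)    {4} (size 1)  {5} (size 1)    {6} (size 1)  {7} (size 1)  
  chi_0          1             1               1             1               1             1               1             1             
  chi_1          1             exp(I*pi/4)     I             exp(3*I*pi/4)   -1            exp(-3*I*pi/4)  -I            exp(-I*pi/4)  
  chi_2          1             I               -1            -I              1             I               -1            -I            
  chi_3          1             exp(3*I*pi/4)   -I            exp(I*pi/4)     -1            exp(-I*pi/4)    I             exp(-3*I*pi/4)
  chi_4          1             -1              1             -1              1             -1              1             -1            
  chi_5          1             exp(-3*I*pi/4)  I             exp(-I*pi/4)    -1            exp(I*pi/4)     -I            exp(3*I*pi/4) 
  chi_6          1             -I              -1            I               1             -I              -1            I             
  chi_7          1             exp(-I*pi/4)    -I            exp(-3*I*pi/4)  -1            exp(3*I*pi/4)   I             exp(I*pi/4)   

Spot check: chi_5(4) = zeta_8^(5*4) = zeta_8^20 = -1.

Why: Z/8Z is abelian, so all 8 irreducible complex representations are 1-dimensional. They are given by chi_k(m) = zeta_8^(k*m) for k = 0,...,7. Row orthogonality: sum_m chi_k(m) conj(chi_l(m)) = 8 * [k = l].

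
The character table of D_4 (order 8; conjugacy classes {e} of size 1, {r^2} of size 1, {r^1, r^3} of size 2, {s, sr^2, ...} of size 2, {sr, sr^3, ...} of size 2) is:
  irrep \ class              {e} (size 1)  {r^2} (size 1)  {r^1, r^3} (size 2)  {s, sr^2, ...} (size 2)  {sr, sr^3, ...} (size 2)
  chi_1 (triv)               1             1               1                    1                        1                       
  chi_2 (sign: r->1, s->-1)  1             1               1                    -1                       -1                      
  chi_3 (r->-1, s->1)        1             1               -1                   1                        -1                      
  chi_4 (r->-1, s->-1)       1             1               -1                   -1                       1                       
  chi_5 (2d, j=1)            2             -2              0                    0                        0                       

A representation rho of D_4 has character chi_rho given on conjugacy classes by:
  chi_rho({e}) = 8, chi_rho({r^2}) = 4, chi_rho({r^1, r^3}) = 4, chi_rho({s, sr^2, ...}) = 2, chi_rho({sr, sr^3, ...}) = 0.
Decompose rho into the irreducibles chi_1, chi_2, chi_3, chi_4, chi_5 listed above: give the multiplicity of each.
Multiplicities: chi_1: 3, chi_2: 2, chi_3: 1, chi_4: 0, chi_5: 1.

Details: Use <chi_rho, chi> = (1/|G|) sum_C |C| * chi_rho(C) * conj(chi(C)) with |G| = 8 for each irreducible chi in the table:
  <chi_rho, chi_1> = (1/8)[1*(8)*conj(1) + 1*(4)*conj(1) + 2*(4)*conj(1) + 2*(2)*conj(1) + 2*(0)*conj(1)]
      = (1/8)[(8) + (4) + (8) + (4) + (0)] = 24/8 = 3
  <chi_rho, chi_2> = (1/8)[1*(8)*conj(1) + 1*(4)*conj(1) + 2*(4)*conj(1) + 2*(2)*conj(-1) + 2*(0)*conj(-1)]
      = (1/8)[(8) + (4) + (8) + (-4) + (0)] = 16/8 = 2
  <chi_rho, chi_3> = (1/8)[1*(8)*conj(1) + 1*(4)*conj(1) + 2*(4)*conj(-1) + 2*(2)*conj(1) + 2*(0)*conj(-1)]
      = (1/8)[(8) + (4) + (-8) + (4) + (0)] = 8/8 = 1
  <chi_rho, chi_4> = (1/8)[1*(8)*conj(1) + 1*(4)*conj(1) + 2*(4)*conj(-1) + 2*(2)*conj(-1) + 2*(0)*conj(1)]
      = (1/8)[(8) + (4) + (-8) + (-4) + (0)] = 0/8 = 0
  <chi_rho, chi_5> = (1/8)[1*(8)*conj(2) + 1*(4)*conj(-2) + 2*(4)*conj(0) + 2*(2)*conj(0) + 2*(0)*conj(0)]
      = (1/8)[(16) + (-8) + (0) + (0) + (0)] = 8/8 = 1
Dimension check: dim(rho) = sum (mult * dim) = 3*1 + 2*1 + 1*1 + 0*1 + 1*2 = 8 = chi_rho(e) = 8.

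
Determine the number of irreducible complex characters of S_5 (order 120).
7

Explanation: The number of irreducible complex representations of a finite group equals its number of conjugacy classes. Conjugacy classes in S_5 correspond to cycle types, i.e. partitions of 5; there are p(5) = 7 of them, so S_5 (order 120) has exactly 7 irreducible complex representations.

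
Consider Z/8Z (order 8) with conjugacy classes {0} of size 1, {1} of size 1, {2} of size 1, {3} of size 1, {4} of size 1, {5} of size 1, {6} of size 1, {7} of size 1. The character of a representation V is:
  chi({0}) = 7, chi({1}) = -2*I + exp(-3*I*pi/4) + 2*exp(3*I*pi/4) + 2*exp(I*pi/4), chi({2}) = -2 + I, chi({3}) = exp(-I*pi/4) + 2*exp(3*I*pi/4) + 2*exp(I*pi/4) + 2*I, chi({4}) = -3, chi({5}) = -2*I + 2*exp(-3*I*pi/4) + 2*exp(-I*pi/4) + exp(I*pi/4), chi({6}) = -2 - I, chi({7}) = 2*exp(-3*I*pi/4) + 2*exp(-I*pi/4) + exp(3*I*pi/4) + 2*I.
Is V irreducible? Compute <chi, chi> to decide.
Not irreducible (reducible): <chi, chi> = 13 > 1.

Working: <chi, chi> = (1/|G|) sum_C |C| * |chi(C)|^2 = (1/8)[1*|7|^2 + 1*|-2*I + exp(-3*I*pi/4) + 2*exp(3*I*pi/4) + 2*exp(I*pi/4)|^2 + 1*|-2 + I|^2 + 1*|exp(-I*pi/4) + 2*exp(3*I*pi/4) + 2*exp(I*pi/4) + 2*I|^2 + 1*|-3|^2 + 1*|-2*I + 2*exp(-3*I*pi/4) + 2*exp(-I*pi/4) + exp(I*pi/4)|^2 + 1*|-2 - I|^2 + 1*|2*exp(-3*I*pi/4) + 2*exp(-I*pi/4) + exp(3*I*pi/4) + 2*I|^2]
  = (1/8)[(49) + (9 - 4*exp(I*pi/4) + 2*exp(-3*I*pi/4) - 2*exp(-I*pi/4) + 4*exp(3*I*pi/4)) + (5) + (9 + 4*exp(-I*pi/4) - 2*exp(3*I*pi/4) + 2*exp(I*pi/4) - 4*exp(-3*I*pi/4)) + (9) + (9 + 4*exp(-I*pi/4) - 2*exp(3*I*pi/4) + 2*exp(I*pi/4) - 4*exp(-3*I*pi/4)) + (5) + (9 - 4*exp(I*pi/4) + 2*exp(-3*I*pi/4) - 2*exp(-I*pi/4) + 4*exp(3*I*pi/4))] = 104/8 = 13.
(Exp terms are combined using exp(i*s)*conj(exp(i*t)) = exp(i*(s-t)), and sums of them are collapsed using the identity that for every m > 1 the m distinct m-th roots of unity sum to 0, e.g. 1 + exp(2*I*pi/3) + exp(-2*I*pi/3) = 0.)
A character is irreducible iff <chi, chi> = 1, so this representation is reducible.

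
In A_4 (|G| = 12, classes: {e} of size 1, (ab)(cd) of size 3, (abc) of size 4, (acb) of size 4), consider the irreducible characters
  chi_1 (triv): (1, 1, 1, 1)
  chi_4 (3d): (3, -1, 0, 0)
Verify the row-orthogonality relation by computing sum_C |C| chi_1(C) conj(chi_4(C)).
Sum = 0; so <chi_1, chi_4> = 0 (distinct irreducibles are orthogonal).

Proof sketch: Compute term by term over conjugacy classes (|C| * chi_1(C) * conj(chi_4(C))):
  1*(1)*conj(3) + 3*(1)*conj(-1) + 4*(1)*conj(0) + 4*(1)*conj(0)
  = (3) + (-3) + (0) + (0)
  = 0.
(Exp terms are combined using exp(i*s)*conj(exp(i*t)) = exp(i*(s-t)), and sums of them are collapsed using the identity that for every m > 1 the m distinct m-th roots of unity sum to 0, e.g. 1 + exp(2*I*pi/3) + exp(-2*I*pi/3) = 0.)
Dividing by |G| = 12 gives 0/12 = 0, matching the row-orthogonality relation <chi_1, chi_4> = [chi_1 = chi_4].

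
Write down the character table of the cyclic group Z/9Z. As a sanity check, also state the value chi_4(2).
Character table of Z/9Z (irreps indexed chi_0,...,chi_8 with chi_k(m) = zeta_9^(k*m), zeta_9 = exp(2*pi*i/9)):
  irrep \ class  {0} (size 1)  {1} (size 1)    {2} (size 1)    {3} (size 1)    {4} (size 1)    {5} (size 1)    {6} (size 1)    {7} (size 1)    {8} (size 1)  
  chi_0          1             1               1               1               1               1               1               1               1             
  chi_1          1             exp(2*I*pi/9)   exp(4*I*pi/9)   exp(2*I*pi/3)   exp(8*I*pi/9)   exp(-8*I*pi/9)  exp(-2*I*pi/3)  exp(-4*I*pi/9)  exp(-2*I*pi/9)
  chi_2          1             exp(4*I*pi/9)   exp(8*I*pi/9)   exp(-2*I*pi/3)  exp(-2*I*pi/9)  exp(2*I*pi/9)   exp(2*I*pi/3)   exp(-8*I*pi/9)  exp(-4*I*pi/9)
  chi_3          1             exp(2*I*pi/3)   exp(-2*I*pi/3)  1               exp(2*I*pi/3)   exp(-2*I*pi/3)  1               exp(2*I*pi/3)   exp(-2*I*pi/3)
  chi_4          1             exp(8*I*pi/9)   exp(-2*I*pi/9)  exp(2*I*pi/3)   exp(-4*I*pi/9)  exp(4*I*pi/9)   exp(-2*I*pi/3)  exp(2*I*pi/9)   exp(-8*I*pi/9)
  chi_5          1             exp(-8*I*pi/9)  exp(2*I*pi/9)   exp(-2*I*pi/3)  exp(4*I*pi/9)   exp(-4*I*pi/9)  exp(2*I*pi/3)   exp(-2*I*pi/9)  exp(8*I*pi/9) 
  chi_6          1             exp(-2*I*pi/3)  exp(2*I*pi/3)   1               exp(-2*I*pi/3)  exp(2*I*pi/3)   1               exp(-2*I*pi/3)  exp(2*I*pi/3) 
  chi_7          1             exp(-4*I*pi/9)  exp(-8*I*pi/9)  exp(2*I*pi/3)   exp(2*I*pi/9)   exp(-2*I*pi/9)  exp(-2*I*pi/3)  exp(8*I*pi/9)   exp(4*I*pi/9) 
  chi_8          1             exp(-2*I*pi/9)  exp(-4*I*pi/9)  exp(-2*I*pi/3)  exp(-8*I*pi/9)  exp(8*I*pi/9)   exp(2*I*pi/3)   exp(4*I*pi/9)   exp(2*I*pi/9) 

Spot check: chi_4(2) = zeta_9^(4*2) = zeta_9^8 = exp(-2*I*pi/9).

Working: Z/9Z is abelian, so all 9 irreducible complex representations are 1-dimensional. They are given by chi_k(m) = zeta_9^(k*m) for k = 0,...,8. Row orthogonality: sum_m chi_k(m) conj(chi_l(m)) = 9 * [k = l].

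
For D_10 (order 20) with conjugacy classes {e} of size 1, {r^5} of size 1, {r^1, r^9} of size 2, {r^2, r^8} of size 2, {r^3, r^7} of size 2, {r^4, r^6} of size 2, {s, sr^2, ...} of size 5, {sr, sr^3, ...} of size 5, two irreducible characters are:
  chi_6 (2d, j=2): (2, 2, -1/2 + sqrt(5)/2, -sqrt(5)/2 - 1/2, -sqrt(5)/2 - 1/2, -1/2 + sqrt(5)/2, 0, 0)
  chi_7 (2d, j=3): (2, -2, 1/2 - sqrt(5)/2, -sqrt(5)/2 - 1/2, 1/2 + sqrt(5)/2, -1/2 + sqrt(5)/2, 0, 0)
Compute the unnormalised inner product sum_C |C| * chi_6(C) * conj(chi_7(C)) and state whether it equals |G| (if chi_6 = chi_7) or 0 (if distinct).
Sum = 0; so <chi_6, chi_7> = 0 (distinct irreducibles are orthogonal).

Details: Compute term by term over conjugacy classes (|C| * chi_6(C) * conj(chi_7(C))):
  1*(2)*conj(2) + 1*(2)*conj(-2) + 2*(-1/2 + sqrt(5)/2)*conj(1/2 - sqrt(5)/2) + 2*(-sqrt(5)/2 - 1/2)*conj(-sqrt(5)/2 - 1/2) + 2*(-sqrt(5)/2 - 1/2)*conj(1/2 + sqrt(5)/2) + 2*(-1/2 + sqrt(5)/2)*conj(-1/2 + sqrt(5)/2) + 5*(0)*conj(0) + 5*(0)*conj(0)
  = (4) + (-4) + (-3 + sqrt(5)) + (sqrt(5) + 3) + (-3 - sqrt(5)) + (3 - sqrt(5)) + (0) + (0)
  = 0.
Dividing by |G| = 20 gives 0/20 = 0, matching the row-orthogonality relation <chi_6, chi_7> = [chi_6 = chi_7].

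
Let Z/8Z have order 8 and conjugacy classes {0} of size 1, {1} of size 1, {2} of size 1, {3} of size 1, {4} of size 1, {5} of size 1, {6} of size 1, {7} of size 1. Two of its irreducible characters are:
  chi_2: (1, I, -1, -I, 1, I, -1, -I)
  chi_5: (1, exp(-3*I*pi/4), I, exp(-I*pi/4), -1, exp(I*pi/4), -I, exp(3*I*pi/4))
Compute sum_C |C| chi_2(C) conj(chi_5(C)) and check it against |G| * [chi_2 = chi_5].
Sum = 0; so <chi_2, chi_5> = 0 (distinct irreducibles are orthogonal).

Derivation: Compute term by term over conjugacy classes (|C| * chi_2(C) * conj(chi_5(C))):
  1*(1)*conj(1) + 1*(I)*conj(exp(-3*I*pi/4)) + 1*(-1)*conj(I) + 1*(-I)*conj(exp(-I*pi/4)) + 1*(1)*conj(-1) + 1*(I)*conj(exp(I*pi/4)) + 1*(-1)*conj(-I) + 1*(-I)*conj(exp(3*I*pi/4))
  = (1) + (exp(-3*I*pi/4)) + (I) + (-exp(3*I*pi/4)) + (-1) + (exp(I*pi/4)) + (-I) + (-exp(-I*pi/4))
  = 0.
(Exp terms are combined using exp(i*s)*conj(exp(i*t)) = exp(i*(s-t)), and sums of them are collapsed using the identity that for every m > 1 the m distinct m-th roots of unity sum to 0, e.g. 1 + exp(2*I*pi/3) + exp(-2*I*pi/3) = 0.)
Dividing by |G| = 8 gives 0/8 = 0, matching the row-orthogonality relation <chi_2, chi_5> = [chi_2 = chi_5].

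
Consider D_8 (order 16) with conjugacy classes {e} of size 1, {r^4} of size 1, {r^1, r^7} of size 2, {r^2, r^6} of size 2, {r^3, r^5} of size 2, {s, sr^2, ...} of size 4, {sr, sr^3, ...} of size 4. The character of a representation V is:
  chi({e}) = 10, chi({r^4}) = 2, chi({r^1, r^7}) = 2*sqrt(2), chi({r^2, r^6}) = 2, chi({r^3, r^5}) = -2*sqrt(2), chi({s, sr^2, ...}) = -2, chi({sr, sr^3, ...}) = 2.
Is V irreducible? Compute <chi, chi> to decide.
Not irreducible (reducible): <chi, chi> = 11 > 1.

Working: <chi, chi> = (1/|G|) sum_C |C| * |chi(C)|^2 = (1/16)[1*|10|^2 + 1*|2|^2 + 2*|2*sqrt(2)|^2 + 2*|2|^2 + 2*|-2*sqrt(2)|^2 + 4*|-2|^2 + 4*|2|^2]
  = (1/16)[(100) + (4) + (16) + (8) + (16) + (16) + (16)] = 176/16 = 11.
A character is irreducible iff <chi, chi> = 1, so this representation is reducible.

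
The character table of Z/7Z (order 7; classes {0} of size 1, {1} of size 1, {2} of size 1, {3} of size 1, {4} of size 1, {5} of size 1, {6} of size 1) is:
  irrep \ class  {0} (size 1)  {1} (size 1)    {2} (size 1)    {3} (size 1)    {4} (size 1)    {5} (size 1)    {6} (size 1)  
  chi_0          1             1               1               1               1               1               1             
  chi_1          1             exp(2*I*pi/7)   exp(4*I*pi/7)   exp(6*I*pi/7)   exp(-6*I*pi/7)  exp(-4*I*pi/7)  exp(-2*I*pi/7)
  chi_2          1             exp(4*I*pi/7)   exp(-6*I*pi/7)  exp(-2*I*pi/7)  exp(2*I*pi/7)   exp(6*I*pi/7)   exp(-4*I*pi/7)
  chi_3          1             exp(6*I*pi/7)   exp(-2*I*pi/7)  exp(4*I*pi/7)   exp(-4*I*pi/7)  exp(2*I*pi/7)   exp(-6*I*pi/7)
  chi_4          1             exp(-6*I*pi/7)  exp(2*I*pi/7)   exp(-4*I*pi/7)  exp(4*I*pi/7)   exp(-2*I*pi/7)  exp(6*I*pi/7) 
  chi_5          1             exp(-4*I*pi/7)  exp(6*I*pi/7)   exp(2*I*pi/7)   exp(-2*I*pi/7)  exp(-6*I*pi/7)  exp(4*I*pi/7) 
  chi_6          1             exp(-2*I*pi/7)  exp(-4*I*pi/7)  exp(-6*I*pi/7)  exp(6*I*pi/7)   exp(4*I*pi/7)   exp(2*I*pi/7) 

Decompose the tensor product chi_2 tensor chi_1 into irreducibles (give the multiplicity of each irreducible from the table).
chi_2 tensor chi_1 = chi_3 (all other irreducibles have multiplicity 0).

Proof sketch: The character of a tensor product is the pointwise product (chi_2 * chi_1)(C) = chi_2(C) * chi_1(C):
  {0}: (1)*(1), {1}: (exp(4*I*pi/7))*(exp(2*I*pi/7)), {2}: (exp(-6*I*pi/7))*(exp(4*I*pi/7)), {3}: (exp(-2*I*pi/7))*(exp(6*I*pi/7)), {4}: (exp(2*I*pi/7))*(exp(-6*I*pi/7)), {5}: (exp(6*I*pi/7))*(exp(-4*I*pi/7)), {6}: (exp(-4*I*pi/7))*(exp(-2*I*pi/7))
so (chi_2 * chi_1) takes values
  {0} -> 1, {1} -> exp(6*I*pi/7), {2} -> exp(-2*I*pi/7), {3} -> exp(4*I*pi/7), {4} -> exp(-4*I*pi/7), {5} -> exp(2*I*pi/7), {6} -> exp(-6*I*pi/7).
Now take the inner product of this character with each irreducible chi from the table, <chi_2*chi_1, chi> = (1/7) sum_C |C| (chi_2*chi_1)(C) conj(chi(C)):
  <chi_2*chi_1, chi_0> = (1/7)[1*(1)*conj(1) + 1*(exp(6*I*pi/7))*conj(1) + 1*(exp(-2*I*pi/7))*conj(1) + 1*(exp(4*I*pi/7))*conj(1) + 1*(exp(-4*I*pi/7))*conj(1) + 1*(exp(2*I*pi/7))*conj(1) + 1*(exp(-6*I*pi/7))*conj(1)]
      = (1/7)[(1) + (exp(6*I*pi/7)) + (exp(-2*I*pi/7)) + (exp(4*I*pi/7)) + (exp(-4*I*pi/7)) + (exp(2*I*pi/7)) + (exp(-6*I*pi/7))] = 0/7 = 0
  <chi_2*chi_1, chi_1> = (1/7)[1*(1)*conj(1) + 1*(exp(6*I*pi/7))*conj(exp(2*I*pi/7)) + 1*(exp(-2*I*pi/7))*conj(exp(4*I*pi/7)) + 1*(exp(4*I*pi/7))*conj(exp(6*I*pi/7)) + 1*(exp(-4*I*pi/7))*conj(exp(-6*I*pi/7)) + 1*(exp(2*I*pi/7))*conj(exp(-4*I*pi/7)) + 1*(exp(-6*I*pi/7))*conj(exp(-2*I*pi/7))]
      = (1/7)[(1) + (exp(4*I*pi/7)) + (exp(-6*I*pi/7)) + (exp(-2*I*pi/7)) + (exp(2*I*pi/7)) + (exp(6*I*pi/7)) + (exp(-4*I*pi/7))] = 0/7 = 0
  <chi_2*chi_1, chi_2> = (1/7)[1*(1)*conj(1) + 1*(exp(6*I*pi/7))*conj(exp(4*I*pi/7)) + 1*(exp(-2*I*pi/7))*conj(exp(-6*I*pi/7)) + 1*(exp(4*I*pi/7))*conj(exp(-2*I*pi/7)) + 1*(exp(-4*I*pi/7))*conj(exp(2*I*pi/7)) + 1*(exp(2*I*pi/7))*conj(exp(6*I*pi/7)) + 1*(exp(-6*I*pi/7))*conj(exp(-4*I*pi/7))]
      = (1/7)[(1) + (exp(2*I*pi/7)) + (exp(4*I*pi/7)) + (exp(6*I*pi/7)) + (exp(-6*I*pi/7)) + (exp(-4*I*pi/7)) + (exp(-2*I*pi/7))] = 0/7 = 0
  <chi_2*chi_1, chi_3> = (1/7)[1*(1)*conj(1) + 1*(exp(6*I*pi/7))*conj(exp(6*I*pi/7)) + 1*(exp(-2*I*pi/7))*conj(exp(-2*I*pi/7)) + 1*(exp(4*I*pi/7))*conj(exp(4*I*pi/7)) + 1*(exp(-4*I*pi/7))*conj(exp(-4*I*pi/7)) + 1*(exp(2*I*pi/7))*conj(exp(2*I*pi/7)) + 1*(exp(-6*I*pi/7))*conj(exp(-6*I*pi/7))]
      = (1/7)[(1) + (1) + (1) + (1) + (1) + (1) + (1)] = 7/7 = 1
  <chi_2*chi_1, chi_4> = (1/7)[1*(1)*conj(1) + 1*(exp(6*I*pi/7))*conj(exp(-6*I*pi/7)) + 1*(exp(-2*I*pi/7))*conj(exp(2*I*pi/7)) + 1*(exp(4*I*pi/7))*conj(exp(-4*I*pi/7)) + 1*(exp(-4*I*pi/7))*conj(exp(4*I*pi/7)) + 1*(exp(2*I*pi/7))*conj(exp(-2*I*pi/7)) + 1*(exp(-6*I*pi/7))*conj(exp(6*I*pi/7))]
      = (1/7)[(1) + (exp(-2*I*pi/7)) + (exp(-4*I*pi/7)) + (exp(-6*I*pi/7)) + (exp(6*I*pi/7)) + (exp(4*I*pi/7)) + (exp(2*I*pi/7))] = 0/7 = 0
  <chi_2*chi_1, chi_5> = (1/7)[1*(1)*conj(1) + 1*(exp(6*I*pi/7))*conj(exp(-4*I*pi/7)) + 1*(exp(-2*I*pi/7))*conj(exp(6*I*pi/7)) + 1*(exp(4*I*pi/7))*conj(exp(2*I*pi/7)) + 1*(exp(-4*I*pi/7))*conj(exp(-2*I*pi/7)) + 1*(exp(2*I*pi/7))*conj(exp(-6*I*pi/7)) + 1*(exp(-6*I*pi/7))*conj(exp(4*I*pi/7))]
      = (1/7)[(1) + (exp(-4*I*pi/7)) + (exp(6*I*pi/7)) + (exp(2*I*pi/7)) + (exp(-2*I*pi/7)) + (exp(-6*I*pi/7)) + (exp(4*I*pi/7))] = 0/7 = 0
  <chi_2*chi_1, chi_6> = (1/7)[1*(1)*conj(1) + 1*(exp(6*I*pi/7))*conj(exp(-2*I*pi/7)) + 1*(exp(-2*I*pi/7))*conj(exp(-4*I*pi/7)) + 1*(exp(4*I*pi/7))*conj(exp(-6*I*pi/7)) + 1*(exp(-4*I*pi/7))*conj(exp(6*I*pi/7)) + 1*(exp(2*I*pi/7))*conj(exp(4*I*pi/7)) + 1*(exp(-6*I*pi/7))*conj(exp(2*I*pi/7))]
      = (1/7)[(1) + (exp(-6*I*pi/7)) + (exp(2*I*pi/7)) + (exp(-4*I*pi/7)) + (exp(4*I*pi/7)) + (exp(-2*I*pi/7)) + (exp(6*I*pi/7))] = 0/7 = 0
(Exp terms are combined using exp(i*s)*conj(exp(i*t)) = exp(i*(s-t)), and sums of them are collapsed using the identity that for every m > 1 the m distinct m-th roots of unity sum to 0, e.g. 1 + exp(2*I*pi/3) + exp(-2*I*pi/3) = 0.)
Hence the multiplicities are chi_3: 1. Dimension check: dim(chi_2)*dim(chi_1) = 1*1 = 1 and sum (mult * dim) = 1*1 = 1.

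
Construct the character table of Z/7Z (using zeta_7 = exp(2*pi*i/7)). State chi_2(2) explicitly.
Character table of Z/7Z (irreps indexed chi_0,...,chi_6 with chi_k(m) = zeta_7^(k*m), zeta_7 = exp(2*pi*i/7)):
  irrep \ class  {0} (size 1)  {1} (size 1)    {2} (size 1)    {3} (size 1)    {4} (size 1)    {5} (size 1)    {6} (size 1)  
  chi_0          1             1               1               1               1               1               1             
  chi_1          1             exp(2*I*pi/7)   exp(4*I*pi/7)   exp(6*I*pi/7)   exp(-6*I*pi/7)  exp(-4*I*pi/7)  exp(-2*I*pi/7)
  chi_2          1             exp(4*I*pi/7)   exp(-6*I*pi/7)  exp(-2*I*pi/7)  exp(2*I*pi/7)   exp(6*I*pi/7)   exp(-4*I*pi/7)
  chi_3          1             exp(6*I*pi/7)   exp(-2*I*pi/7)  exp(4*I*pi/7)   exp(-4*I*pi/7)  exp(2*I*pi/7)   exp(-6*I*pi/7)
  chi_4          1             exp(-6*I*pi/7)  exp(2*I*pi/7)   exp(-4*I*pi/7)  exp(4*I*pi/7)   exp(-2*I*pi/7)  exp(6*I*pi/7) 
  chi_5          1             exp(-4*I*pi/7)  exp(6*I*pi/7)   exp(2*I*pi/7)   exp(-2*I*pi/7)  exp(-6*I*pi/7)  exp(4*I*pi/7) 
  chi_6          1             exp(-2*I*pi/7)  exp(-4*I*pi/7)  exp(-6*I*pi/7)  exp(6*I*pi/7)   exp(4*I*pi/7)   exp(2*I*pi/7) 

Spot check: chi_2(2) = zeta_7^(2*2) = zeta_7^4 = exp(-6*I*pi/7).

Derivation: Z/7Z is abelian, so all 7 irreducible complex representations are 1-dimensional. They are given by chi_k(m) = zeta_7^(k*m) for k = 0,...,6. Row orthogonality: sum_m chi_k(m) conj(chi_l(m)) = 7 * [k = l].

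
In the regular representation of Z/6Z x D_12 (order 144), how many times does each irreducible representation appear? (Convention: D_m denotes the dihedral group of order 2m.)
Each irreducible V_i of dimension d_i appears with multiplicity d_i, i.e. rho_reg = (direct sum over all irreducibles V_i) d_i V_i. The irreducible dimensions for Z/6Z x D_12 are 1, 1, 1, 1, 1, 1, 1, 1, 1, 1, 1, 1, 1, 1, 1, 1, 1, 1, 1, 1, 1, 1, 1, 1, 2, 2, 2, 2, 2, 2, 2, 2, 2, 2, 2, 2, 2, 2, 2, 2, 2, 2, 2, 2, 2, 2, 2, 2, 2, 2, 2, 2, 2, 2: 24 irreducibles of dimension 1, each with multiplicity 1; 30 irreducibles of dimension 2, each with multiplicity 2. Total dimension 24*1*1 + 30*2*2 = 144 = |G|.

Why: General theorem: in the regular representation of a finite group G, each irreducible appears with multiplicity equal to its dimension. Check: dim(rho_reg) = sum d_i^2 = 1 + 1 + 1 + 1 + 1 + 1 + 1 + 1 + 1 + 1 + 1 + 1 + 1 + 1 + 1 + 1 + 1 + 1 + 1 + 1 + 1 + 1 + 1 + 1 + 4 + 4 + 4 + 4 + 4 + 4 + 4 + 4 + 4 + 4 + 4 + 4 + 4 + 4 + 4 + 4 + 4 + 4 + 4 + 4 + 4 + 4 + 4 + 4 + 4 + 4 + 4 + 4 + 4 + 4 = 144 = |G|.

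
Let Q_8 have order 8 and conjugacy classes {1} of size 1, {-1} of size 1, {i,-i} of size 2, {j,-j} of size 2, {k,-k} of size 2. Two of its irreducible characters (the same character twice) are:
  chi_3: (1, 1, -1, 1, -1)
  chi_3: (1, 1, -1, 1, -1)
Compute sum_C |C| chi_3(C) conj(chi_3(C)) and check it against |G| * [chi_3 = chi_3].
Sum = 8 = |G| = 8; so <chi_3, chi_3> = 1 (norm-1 confirms irreducibility).

Solution. Compute term by term over conjugacy classes (|C| * chi_3(C) * conj(chi_3(C))):
  1*(1)*conj(1) + 1*(1)*conj(1) + 2*(-1)*conj(-1) + 2*(1)*conj(1) + 2*(-1)*conj(-1)
  = (1) + (1) + (2) + (2) + (2)
  = 8.
Dividing by |G| = 8 gives 8/8 = 1, matching the row-orthogonality relation <chi_3, chi_3> = [chi_3 = chi_3].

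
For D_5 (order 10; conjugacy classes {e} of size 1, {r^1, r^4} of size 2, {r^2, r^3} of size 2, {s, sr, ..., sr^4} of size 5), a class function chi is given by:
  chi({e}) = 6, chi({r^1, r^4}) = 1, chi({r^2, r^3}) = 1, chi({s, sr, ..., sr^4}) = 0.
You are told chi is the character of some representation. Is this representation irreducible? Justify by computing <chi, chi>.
Not irreducible (reducible): <chi, chi> = 4 > 1.

Working: <chi, chi> = (1/|G|) sum_C |C| * |chi(C)|^2 = (1/10)[1*|6|^2 + 2*|1|^2 + 2*|1|^2 + 5*|0|^2]
  = (1/10)[(36) + (2) + (2) + (0)] = 40/10 = 4.
A character is irreducible iff <chi, chi> = 1, so this representation is reducible.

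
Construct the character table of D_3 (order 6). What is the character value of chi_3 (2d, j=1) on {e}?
Conjugacy classes: {e} of size 1, {r^1, r^2} of size 2, {s, sr, ..., sr^2} of size 3.
Character table:
  irrep \ class              {e} (size 1)  {r^1, r^2} (size 2)  {s, sr, ..., sr^2} (size 3)
  chi_1 (triv)               1             1                    1                          
  chi_2 (sign: r->1, s->-1)  1             1                    -1                         
  chi_3 (2d, j=1)            2             -1                   0                          

Spot check: chi_3 (2d, j=1) on {e} = 2.

Why: D_3 has order 2*3 = 6 with 3 conjugacy classes, hence 3 irreducibles. Sum of squared dims 1 + 1 + 4 = 6 = |G|. Linear characters come from the abelianisation; the 2-dimensional irreps have character r^k -> 2*cos(2*pi*j*k/3), reflections -> 0.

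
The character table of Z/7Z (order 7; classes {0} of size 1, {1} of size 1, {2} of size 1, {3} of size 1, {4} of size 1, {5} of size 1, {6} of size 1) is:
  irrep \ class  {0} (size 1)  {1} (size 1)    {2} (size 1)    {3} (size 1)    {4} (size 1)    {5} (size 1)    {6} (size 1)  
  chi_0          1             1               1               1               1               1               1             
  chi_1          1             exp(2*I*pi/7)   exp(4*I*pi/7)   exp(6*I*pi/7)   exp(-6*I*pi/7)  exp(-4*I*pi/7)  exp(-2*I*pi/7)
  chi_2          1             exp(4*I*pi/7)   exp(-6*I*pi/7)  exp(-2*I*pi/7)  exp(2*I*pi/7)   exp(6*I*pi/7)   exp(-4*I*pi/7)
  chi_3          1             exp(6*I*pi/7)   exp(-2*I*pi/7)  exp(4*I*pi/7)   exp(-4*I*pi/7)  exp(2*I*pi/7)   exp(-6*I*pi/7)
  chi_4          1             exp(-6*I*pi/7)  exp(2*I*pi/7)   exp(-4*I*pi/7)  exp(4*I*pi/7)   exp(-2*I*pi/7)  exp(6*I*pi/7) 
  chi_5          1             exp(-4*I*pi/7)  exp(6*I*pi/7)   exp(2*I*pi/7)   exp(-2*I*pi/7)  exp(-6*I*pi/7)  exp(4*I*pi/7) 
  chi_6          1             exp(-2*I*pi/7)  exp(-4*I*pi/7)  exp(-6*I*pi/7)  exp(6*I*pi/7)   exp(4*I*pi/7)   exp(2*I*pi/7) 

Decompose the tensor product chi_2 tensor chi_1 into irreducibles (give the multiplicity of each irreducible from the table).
chi_2 tensor chi_1 = chi_3 (all other irreducibles have multiplicity 0).

Proof sketch: The character of a tensor product is the pointwise product (chi_2 * chi_1)(C) = chi_2(C) * chi_1(C):
  {0}: (1)*(1), {1}: (exp(4*I*pi/7))*(exp(2*I*pi/7)), {2}: (exp(-6*I*pi/7))*(exp(4*I*pi/7)), {3}: (exp(-2*I*pi/7))*(exp(6*I*pi/7)), {4}: (exp(2*I*pi/7))*(exp(-6*I*pi/7)), {5}: (exp(6*I*pi/7))*(exp(-4*I*pi/7)), {6}: (exp(-4*I*pi/7))*(exp(-2*I*pi/7))
so (chi_2 * chi_1) takes values
  {0} -> 1, {1} -> exp(6*I*pi/7), {2} -> exp(-2*I*pi/7), {3} -> exp(4*I*pi/7), {4} -> exp(-4*I*pi/7), {5} -> exp(2*I*pi/7), {6} -> exp(-6*I*pi/7).
Now take the inner product of this character with each irreducible chi from the table, <chi_2*chi_1, chi> = (1/7) sum_C |C| (chi_2*chi_1)(C) conj(chi(C)):
  <chi_2*chi_1, chi_0> = (1/7)[1*(1)*conj(1) + 1*(exp(6*I*pi/7))*conj(1) + 1*(exp(-2*I*pi/7))*conj(1) + 1*(exp(4*I*pi/7))*conj(1) + 1*(exp(-4*I*pi/7))*conj(1) + 1*(exp(2*I*pi/7))*conj(1) + 1*(exp(-6*I*pi/7))*conj(1)]
      = (1/7)[(1) + (exp(6*I*pi/7)) + (exp(-2*I*pi/7)) + (exp(4*I*pi/7)) + (exp(-4*I*pi/7)) + (exp(2*I*pi/7)) + (exp(-6*I*pi/7))] = 0/7 = 0
  <chi_2*chi_1, chi_1> = (1/7)[1*(1)*conj(1) + 1*(exp(6*I*pi/7))*conj(exp(2*I*pi/7)) + 1*(exp(-2*I*pi/7))*conj(exp(4*I*pi/7)) + 1*(exp(4*I*pi/7))*conj(exp(6*I*pi/7)) + 1*(exp(-4*I*pi/7))*conj(exp(-6*I*pi/7)) + 1*(exp(2*I*pi/7))*conj(exp(-4*I*pi/7)) + 1*(exp(-6*I*pi/7))*conj(exp(-2*I*pi/7))]
      = (1/7)[(1) + (exp(4*I*pi/7)) + (exp(-6*I*pi/7)) + (exp(-2*I*pi/7)) + (exp(2*I*pi/7)) + (exp(6*I*pi/7)) + (exp(-4*I*pi/7))] = 0/7 = 0
  <chi_2*chi_1, chi_2> = (1/7)[1*(1)*conj(1) + 1*(exp(6*I*pi/7))*conj(exp(4*I*pi/7)) + 1*(exp(-2*I*pi/7))*conj(exp(-6*I*pi/7)) + 1*(exp(4*I*pi/7))*conj(exp(-2*I*pi/7)) + 1*(exp(-4*I*pi/7))*conj(exp(2*I*pi/7)) + 1*(exp(2*I*pi/7))*conj(exp(6*I*pi/7)) + 1*(exp(-6*I*pi/7))*conj(exp(-4*I*pi/7))]
      = (1/7)[(1) + (exp(2*I*pi/7)) + (exp(4*I*pi/7)) + (exp(6*I*pi/7)) + (exp(-6*I*pi/7)) + (exp(-4*I*pi/7)) + (exp(-2*I*pi/7))] = 0/7 = 0
  <chi_2*chi_1, chi_3> = (1/7)[1*(1)*conj(1) + 1*(exp(6*I*pi/7))*conj(exp(6*I*pi/7)) + 1*(exp(-2*I*pi/7))*conj(exp(-2*I*pi/7)) + 1*(exp(4*I*pi/7))*conj(exp(4*I*pi/7)) + 1*(exp(-4*I*pi/7))*conj(exp(-4*I*pi/7)) + 1*(exp(2*I*pi/7))*conj(exp(2*I*pi/7)) + 1*(exp(-6*I*pi/7))*conj(exp(-6*I*pi/7))]
      = (1/7)[(1) + (1) + (1) + (1) + (1) + (1) + (1)] = 7/7 = 1
  <chi_2*chi_1, chi_4> = (1/7)[1*(1)*conj(1) + 1*(exp(6*I*pi/7))*conj(exp(-6*I*pi/7)) + 1*(exp(-2*I*pi/7))*conj(exp(2*I*pi/7)) + 1*(exp(4*I*pi/7))*conj(exp(-4*I*pi/7)) + 1*(exp(-4*I*pi/7))*conj(exp(4*I*pi/7)) + 1*(exp(2*I*pi/7))*conj(exp(-2*I*pi/7)) + 1*(exp(-6*I*pi/7))*conj(exp(6*I*pi/7))]
      = (1/7)[(1) + (exp(-2*I*pi/7)) + (exp(-4*I*pi/7)) + (exp(-6*I*pi/7)) + (exp(6*I*pi/7)) + (exp(4*I*pi/7)) + (exp(2*I*pi/7))] = 0/7 = 0
  <chi_2*chi_1, chi_5> = (1/7)[1*(1)*conj(1) + 1*(exp(6*I*pi/7))*conj(exp(-4*I*pi/7)) + 1*(exp(-2*I*pi/7))*conj(exp(6*I*pi/7)) + 1*(exp(4*I*pi/7))*conj(exp(2*I*pi/7)) + 1*(exp(-4*I*pi/7))*conj(exp(-2*I*pi/7)) + 1*(exp(2*I*pi/7))*conj(exp(-6*I*pi/7)) + 1*(exp(-6*I*pi/7))*conj(exp(4*I*pi/7))]
      = (1/7)[(1) + (exp(-4*I*pi/7)) + (exp(6*I*pi/7)) + (exp(2*I*pi/7)) + (exp(-2*I*pi/7)) + (exp(-6*I*pi/7)) + (exp(4*I*pi/7))] = 0/7 = 0
  <chi_2*chi_1, chi_6> = (1/7)[1*(1)*conj(1) + 1*(exp(6*I*pi/7))*conj(exp(-2*I*pi/7)) + 1*(exp(-2*I*pi/7))*conj(exp(-4*I*pi/7)) + 1*(exp(4*I*pi/7))*conj(exp(-6*I*pi/7)) + 1*(exp(-4*I*pi/7))*conj(exp(6*I*pi/7)) + 1*(exp(2*I*pi/7))*conj(exp(4*I*pi/7)) + 1*(exp(-6*I*pi/7))*conj(exp(2*I*pi/7))]
      = (1/7)[(1) + (exp(-6*I*pi/7)) + (exp(2*I*pi/7)) + (exp(-4*I*pi/7)) + (exp(4*I*pi/7)) + (exp(-2*I*pi/7)) + (exp(6*I*pi/7))] = 0/7 = 0
(Exp terms are combined using exp(i*s)*conj(exp(i*t)) = exp(i*(s-t)), and sums of them are collapsed using the identity that for every m > 1 the m distinct m-th roots of unity sum to 0, e.g. 1 + exp(2*I*pi/3) + exp(-2*I*pi/3) = 0.)
Hence the multiplicities are chi_3: 1. Dimension check: dim(chi_2)*dim(chi_1) = 1*1 = 1 and sum (mult * dim) = 1*1 = 1.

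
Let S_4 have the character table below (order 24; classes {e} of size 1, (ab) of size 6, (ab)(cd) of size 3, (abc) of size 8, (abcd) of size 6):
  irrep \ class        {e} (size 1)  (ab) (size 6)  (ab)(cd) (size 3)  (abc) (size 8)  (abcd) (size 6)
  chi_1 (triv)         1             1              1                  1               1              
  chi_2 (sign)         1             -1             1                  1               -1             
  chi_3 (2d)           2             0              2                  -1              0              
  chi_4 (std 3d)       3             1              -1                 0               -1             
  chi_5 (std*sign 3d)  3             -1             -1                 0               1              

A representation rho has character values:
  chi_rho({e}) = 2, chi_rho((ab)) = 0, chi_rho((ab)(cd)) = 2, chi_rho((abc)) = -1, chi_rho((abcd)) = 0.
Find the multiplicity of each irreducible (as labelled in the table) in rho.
Multiplicities: chi_1: 0, chi_2: 0, chi_3: 1, chi_4: 0, chi_5: 0.

Proof sketch: Use <chi_rho, chi> = (1/|G|) sum_C |C| * chi_rho(C) * conj(chi(C)) with |G| = 24 for each irreducible chi in the table:
  <chi_rho, chi_1> = (1/24)[1*(2)*conj(1) + 6*(0)*conj(1) + 3*(2)*conj(1) + 8*(-1)*conj(1) + 6*(0)*conj(1)]
      = (1/24)[(2) + (0) + (6) + (-8) + (0)] = 0/24 = 0
  <chi_rho, chi_2> = (1/24)[1*(2)*conj(1) + 6*(0)*conj(-1) + 3*(2)*conj(1) + 8*(-1)*conj(1) + 6*(0)*conj(-1)]
      = (1/24)[(2) + (0) + (6) + (-8) + (0)] = 0/24 = 0
  <chi_rho, chi_3> = (1/24)[1*(2)*conj(2) + 6*(0)*conj(0) + 3*(2)*conj(2) + 8*(-1)*conj(-1) + 6*(0)*conj(0)]
      = (1/24)[(4) + (0) + (12) + (8) + (0)] = 24/24 = 1
  <chi_rho, chi_4> = (1/24)[1*(2)*conj(3) + 6*(0)*conj(1) + 3*(2)*conj(-1) + 8*(-1)*conj(0) + 6*(0)*conj(-1)]
      = (1/24)[(6) + (0) + (-6) + (0) + (0)] = 0/24 = 0
  <chi_rho, chi_5> = (1/24)[1*(2)*conj(3) + 6*(0)*conj(-1) + 3*(2)*conj(-1) + 8*(-1)*conj(0) + 6*(0)*conj(1)]
      = (1/24)[(6) + (0) + (-6) + (0) + (0)] = 0/24 = 0
Dimension check: dim(rho) = sum (mult * dim) = 0*1 + 0*1 + 1*2 + 0*3 + 0*3 = 2 = chi_rho(e) = 2.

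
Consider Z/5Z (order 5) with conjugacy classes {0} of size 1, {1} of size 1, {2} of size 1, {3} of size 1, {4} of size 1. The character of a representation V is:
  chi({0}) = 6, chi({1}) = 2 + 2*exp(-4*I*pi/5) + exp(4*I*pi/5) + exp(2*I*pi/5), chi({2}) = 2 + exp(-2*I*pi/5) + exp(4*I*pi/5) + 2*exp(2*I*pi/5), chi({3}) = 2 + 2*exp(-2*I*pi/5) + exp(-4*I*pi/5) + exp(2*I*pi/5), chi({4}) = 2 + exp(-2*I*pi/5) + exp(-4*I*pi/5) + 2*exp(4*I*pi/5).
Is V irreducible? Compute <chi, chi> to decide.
Not irreducible (reducible): <chi, chi> = 10 > 1.

Proof sketch: <chi, chi> = (1/|G|) sum_C |C| * |chi(C)|^2 = (1/5)[1*|6|^2 + 1*|2 + 2*exp(-4*I*pi/5) + exp(4*I*pi/5) + exp(2*I*pi/5)|^2 + 1*|2 + exp(-2*I*pi/5) + exp(4*I*pi/5) + 2*exp(2*I*pi/5)|^2 + 1*|2 + 2*exp(-2*I*pi/5) + exp(-4*I*pi/5) + exp(2*I*pi/5)|^2 + 1*|2 + exp(-2*I*pi/5) + exp(-4*I*pi/5) + 2*exp(4*I*pi/5)|^2]
  = (1/5)[(36) + (10 + 5*exp(-2*I*pi/5) + 8*exp(-4*I*pi/5) + 8*exp(4*I*pi/5) + 5*exp(2*I*pi/5)) + (10 + 8*exp(-2*I*pi/5) + 5*exp(-4*I*pi/5) + 5*exp(4*I*pi/5) + 8*exp(2*I*pi/5)) + (10 + 8*exp(-2*I*pi/5) + 5*exp(-4*I*pi/5) + 5*exp(4*I*pi/5) + 8*exp(2*I*pi/5)) + (10 + 5*exp(-2*I*pi/5) + 8*exp(-4*I*pi/5) + 8*exp(4*I*pi/5) + 5*exp(2*I*pi/5))] = 50/5 = 10.
(Exp terms are combined using exp(i*s)*conj(exp(i*t)) = exp(i*(s-t)), and sums of them are collapsed using the identity that for every m > 1 the m distinct m-th roots of unity sum to 0, e.g. 1 + exp(2*I*pi/3) + exp(-2*I*pi/3) = 0.)
A character is irreducible iff <chi, chi> = 1, so this representation is reducible.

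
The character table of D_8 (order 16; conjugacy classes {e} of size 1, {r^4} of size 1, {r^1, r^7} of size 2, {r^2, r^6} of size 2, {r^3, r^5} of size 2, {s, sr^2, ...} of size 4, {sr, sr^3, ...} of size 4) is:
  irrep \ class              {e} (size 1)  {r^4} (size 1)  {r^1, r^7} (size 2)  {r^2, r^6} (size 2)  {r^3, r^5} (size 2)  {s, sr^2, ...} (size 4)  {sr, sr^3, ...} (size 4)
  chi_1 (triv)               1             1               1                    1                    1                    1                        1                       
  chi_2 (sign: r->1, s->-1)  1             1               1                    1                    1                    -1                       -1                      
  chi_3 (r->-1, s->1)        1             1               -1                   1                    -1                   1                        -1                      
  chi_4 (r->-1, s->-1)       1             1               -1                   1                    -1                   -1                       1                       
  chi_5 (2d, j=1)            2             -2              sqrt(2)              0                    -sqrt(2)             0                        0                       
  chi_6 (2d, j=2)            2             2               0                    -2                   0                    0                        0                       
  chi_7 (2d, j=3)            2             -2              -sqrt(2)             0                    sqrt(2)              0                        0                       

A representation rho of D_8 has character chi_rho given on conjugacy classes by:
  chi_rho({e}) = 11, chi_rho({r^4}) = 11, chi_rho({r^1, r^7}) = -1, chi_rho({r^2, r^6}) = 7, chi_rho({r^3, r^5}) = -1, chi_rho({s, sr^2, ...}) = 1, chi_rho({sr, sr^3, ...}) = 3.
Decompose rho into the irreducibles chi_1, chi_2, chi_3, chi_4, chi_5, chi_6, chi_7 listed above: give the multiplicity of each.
Multiplicities: chi_1: 3, chi_2: 1, chi_3: 2, chi_4: 3, chi_5: 0, chi_6: 1, chi_7: 0.

Details: Use <chi_rho, chi> = (1/|G|) sum_C |C| * chi_rho(C) * conj(chi(C)) with |G| = 16 for each irreducible chi in the table:
  <chi_rho, chi_1> = (1/16)[1*(11)*conj(1) + 1*(11)*conj(1) + 2*(-1)*conj(1) + 2*(7)*conj(1) + 2*(-1)*conj(1) + 4*(1)*conj(1) + 4*(3)*conj(1)]
      = (1/16)[(11) + (11) + (-2) + (14) + (-2) + (4) + (12)] = 48/16 = 3
  <chi_rho, chi_2> = (1/16)[1*(11)*conj(1) + 1*(11)*conj(1) + 2*(-1)*conj(1) + 2*(7)*conj(1) + 2*(-1)*conj(1) + 4*(1)*conj(-1) + 4*(3)*conj(-1)]
      = (1/16)[(11) + (11) + (-2) + (14) + (-2) + (-4) + (-12)] = 16/16 = 1
  <chi_rho, chi_3> = (1/16)[1*(11)*conj(1) + 1*(11)*conj(1) + 2*(-1)*conj(-1) + 2*(7)*conj(1) + 2*(-1)*conj(-1) + 4*(1)*conj(1) + 4*(3)*conj(-1)]
      = (1/16)[(11) + (11) + (2) + (14) + (2) + (4) + (-12)] = 32/16 = 2
  <chi_rho, chi_4> = (1/16)[1*(11)*conj(1) + 1*(11)*conj(1) + 2*(-1)*conj(-1) + 2*(7)*conj(1) + 2*(-1)*conj(-1) + 4*(1)*conj(-1) + 4*(3)*conj(1)]
      = (1/16)[(11) + (11) + (2) + (14) + (2) + (-4) + (12)] = 48/16 = 3
  <chi_rho, chi_5> = (1/16)[1*(11)*conj(2) + 1*(11)*conj(-2) + 2*(-1)*conj(sqrt(2)) + 2*(7)*conj(0) + 2*(-1)*conj(-sqrt(2)) + 4*(1)*conj(0) + 4*(3)*conj(0)]
      = (1/16)[(22) + (-22) + (-2*sqrt(2)) + (0) + (2*sqrt(2)) + (0) + (0)] = 0/16 = 0
  <chi_rho, chi_6> = (1/16)[1*(11)*conj(2) + 1*(11)*conj(2) + 2*(-1)*conj(0) + 2*(7)*conj(-2) + 2*(-1)*conj(0) + 4*(1)*conj(0) + 4*(3)*conj(0)]
      = (1/16)[(22) + (22) + (0) + (-28) + (0) + (0) + (0)] = 16/16 = 1
  <chi_rho, chi_7> = (1/16)[1*(11)*conj(2) + 1*(11)*conj(-2) + 2*(-1)*conj(-sqrt(2)) + 2*(7)*conj(0) + 2*(-1)*conj(sqrt(2)) + 4*(1)*conj(0) + 4*(3)*conj(0)]
      = (1/16)[(22) + (-22) + (2*sqrt(2)) + (0) + (-2*sqrt(2)) + (0) + (0)] = 0/16 = 0
Dimension check: dim(rho) = sum (mult * dim) = 3*1 + 1*1 + 2*1 + 3*1 + 0*2 + 1*2 + 0*2 = 11 = chi_rho(e) = 11.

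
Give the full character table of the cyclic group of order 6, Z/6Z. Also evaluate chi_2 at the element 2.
Character table of Z/6Z (irreps indexed chi_0,...,chi_5 with chi_k(m) = zeta_6^(k*m), zeta_6 = exp(2*pi*i/6)):
  irrep \ class  {0} (size 1)  {1} (size 1)    {2} (size 1)    {3} (size 1)  {4} (size 1)    {5} (size 1)  
  chi_0          1             1               1               1             1               1             
  chi_1          1             exp(I*pi/3)     exp(2*I*pi/3)   -1            exp(-2*I*pi/3)  exp(-I*pi/3)  
  chi_2          1             exp(2*I*pi/3)   exp(-2*I*pi/3)  1             exp(2*I*pi/3)   exp(-2*I*pi/3)
  chi_3          1             -1              1               -1            1               -1            
  chi_4          1             exp(-2*I*pi/3)  exp(2*I*pi/3)   1             exp(-2*I*pi/3)  exp(2*I*pi/3) 
  chi_5          1             exp(-I*pi/3)    exp(-2*I*pi/3)  -1            exp(2*I*pi/3)   exp(I*pi/3)   

Spot check: chi_2(2) = zeta_6^(2*2) = zeta_6^4 = exp(-2*I*pi/3).

Details: Z/6Z is abelian, so all 6 irreducible complex representations are 1-dimensional. They are given by chi_k(m) = zeta_6^(k*m) for k = 0,...,5. Row orthogonality: sum_m chi_k(m) conj(chi_l(m)) = 6 * [k = l].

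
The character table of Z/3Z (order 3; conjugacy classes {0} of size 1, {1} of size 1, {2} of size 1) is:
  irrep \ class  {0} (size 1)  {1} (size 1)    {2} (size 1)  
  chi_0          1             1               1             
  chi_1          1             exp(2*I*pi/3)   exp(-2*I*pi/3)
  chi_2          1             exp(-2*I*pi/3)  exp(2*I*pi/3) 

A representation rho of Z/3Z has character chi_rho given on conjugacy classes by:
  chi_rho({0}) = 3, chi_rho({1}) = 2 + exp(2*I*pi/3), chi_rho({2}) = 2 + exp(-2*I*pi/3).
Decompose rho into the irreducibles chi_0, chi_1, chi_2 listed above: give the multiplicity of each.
Multiplicities: chi_0: 2, chi_1: 1, chi_2: 0.

Derivation: Use <chi_rho, chi> = (1/|G|) sum_C |C| * chi_rho(C) * conj(chi(C)) with |G| = 3 for each irreducible chi in the table:
  <chi_rho, chi_0> = (1/3)[1*(3)*conj(1) + 1*(2 + exp(2*I*pi/3))*conj(1) + 1*(2 + exp(-2*I*pi/3))*conj(1)]
      = (1/3)[(3) + (2 + exp(2*I*pi/3)) + (2 + exp(-2*I*pi/3))] = 6/3 = 2
  <chi_rho, chi_1> = (1/3)[1*(3)*conj(1) + 1*(2 + exp(2*I*pi/3))*conj(exp(2*I*pi/3)) + 1*(2 + exp(-2*I*pi/3))*conj(exp(-2*I*pi/3))]
      = (1/3)[(3) + (1 + 2*exp(-2*I*pi/3)) + (1 + 2*exp(2*I*pi/3))] = 3/3 = 1
  <chi_rho, chi_2> = (1/3)[1*(3)*conj(1) + 1*(2 + exp(2*I*pi/3))*conj(exp(-2*I*pi/3)) + 1*(2 + exp(-2*I*pi/3))*conj(exp(2*I*pi/3))]
      = (1/3)[(3) + (exp(-2*I*pi/3) + 2*exp(2*I*pi/3)) + (2*exp(-2*I*pi/3) + exp(2*I*pi/3))] = 0/3 = 0
(Exp terms are combined using exp(i*s)*conj(exp(i*t)) = exp(i*(s-t)), and sums of them are collapsed using the identity that for every m > 1 the m distinct m-th roots of unity sum to 0, e.g. 1 + exp(2*I*pi/3) + exp(-2*I*pi/3) = 0.)
Dimension check: dim(rho) = sum (mult * dim) = 2*1 + 1*1 + 0*1 = 3 = chi_rho(e) = 3.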